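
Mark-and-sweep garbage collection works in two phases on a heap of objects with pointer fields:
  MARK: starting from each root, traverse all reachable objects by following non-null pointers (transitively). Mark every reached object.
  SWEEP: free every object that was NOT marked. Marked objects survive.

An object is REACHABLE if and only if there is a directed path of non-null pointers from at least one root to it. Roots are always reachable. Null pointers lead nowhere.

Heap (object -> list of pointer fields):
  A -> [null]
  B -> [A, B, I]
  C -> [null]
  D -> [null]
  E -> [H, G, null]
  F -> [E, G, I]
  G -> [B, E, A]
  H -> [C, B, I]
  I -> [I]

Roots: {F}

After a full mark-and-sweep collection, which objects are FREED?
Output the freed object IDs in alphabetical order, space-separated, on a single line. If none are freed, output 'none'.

Answer: D

Derivation:
Roots: F
Mark F: refs=E G I, marked=F
Mark E: refs=H G null, marked=E F
Mark G: refs=B E A, marked=E F G
Mark I: refs=I, marked=E F G I
Mark H: refs=C B I, marked=E F G H I
Mark B: refs=A B I, marked=B E F G H I
Mark A: refs=null, marked=A B E F G H I
Mark C: refs=null, marked=A B C E F G H I
Unmarked (collected): D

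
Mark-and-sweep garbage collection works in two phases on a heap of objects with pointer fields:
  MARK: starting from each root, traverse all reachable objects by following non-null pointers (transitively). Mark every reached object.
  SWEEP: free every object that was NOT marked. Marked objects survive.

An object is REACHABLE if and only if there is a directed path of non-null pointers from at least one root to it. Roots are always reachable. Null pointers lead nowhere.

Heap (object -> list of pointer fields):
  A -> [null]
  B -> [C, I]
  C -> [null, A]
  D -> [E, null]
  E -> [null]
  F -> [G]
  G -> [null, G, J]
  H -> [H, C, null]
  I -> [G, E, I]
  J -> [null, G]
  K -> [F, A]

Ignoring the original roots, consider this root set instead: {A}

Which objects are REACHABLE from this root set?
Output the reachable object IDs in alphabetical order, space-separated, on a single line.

Roots: A
Mark A: refs=null, marked=A
Unmarked (collected): B C D E F G H I J K

Answer: A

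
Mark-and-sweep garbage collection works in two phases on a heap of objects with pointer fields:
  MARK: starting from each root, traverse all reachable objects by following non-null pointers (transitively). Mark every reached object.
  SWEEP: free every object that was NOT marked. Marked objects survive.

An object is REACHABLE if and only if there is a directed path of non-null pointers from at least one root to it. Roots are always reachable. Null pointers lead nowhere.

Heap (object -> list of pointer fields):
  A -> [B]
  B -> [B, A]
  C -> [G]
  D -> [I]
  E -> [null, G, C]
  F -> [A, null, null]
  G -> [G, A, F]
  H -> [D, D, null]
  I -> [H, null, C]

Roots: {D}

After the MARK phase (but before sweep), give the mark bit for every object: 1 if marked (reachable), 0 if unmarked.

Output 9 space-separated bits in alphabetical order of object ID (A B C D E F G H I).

Roots: D
Mark D: refs=I, marked=D
Mark I: refs=H null C, marked=D I
Mark H: refs=D D null, marked=D H I
Mark C: refs=G, marked=C D H I
Mark G: refs=G A F, marked=C D G H I
Mark A: refs=B, marked=A C D G H I
Mark F: refs=A null null, marked=A C D F G H I
Mark B: refs=B A, marked=A B C D F G H I
Unmarked (collected): E

Answer: 1 1 1 1 0 1 1 1 1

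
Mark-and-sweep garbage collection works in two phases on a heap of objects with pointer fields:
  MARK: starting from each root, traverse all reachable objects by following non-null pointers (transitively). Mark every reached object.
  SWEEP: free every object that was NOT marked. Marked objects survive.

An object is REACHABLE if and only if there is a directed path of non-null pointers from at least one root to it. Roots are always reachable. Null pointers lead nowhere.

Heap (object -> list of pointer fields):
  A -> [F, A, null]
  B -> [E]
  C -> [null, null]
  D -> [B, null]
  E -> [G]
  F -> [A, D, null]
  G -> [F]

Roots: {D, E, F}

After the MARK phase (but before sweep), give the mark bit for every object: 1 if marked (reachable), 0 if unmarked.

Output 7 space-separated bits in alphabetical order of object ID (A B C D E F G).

Answer: 1 1 0 1 1 1 1

Derivation:
Roots: D E F
Mark D: refs=B null, marked=D
Mark E: refs=G, marked=D E
Mark F: refs=A D null, marked=D E F
Mark B: refs=E, marked=B D E F
Mark G: refs=F, marked=B D E F G
Mark A: refs=F A null, marked=A B D E F G
Unmarked (collected): C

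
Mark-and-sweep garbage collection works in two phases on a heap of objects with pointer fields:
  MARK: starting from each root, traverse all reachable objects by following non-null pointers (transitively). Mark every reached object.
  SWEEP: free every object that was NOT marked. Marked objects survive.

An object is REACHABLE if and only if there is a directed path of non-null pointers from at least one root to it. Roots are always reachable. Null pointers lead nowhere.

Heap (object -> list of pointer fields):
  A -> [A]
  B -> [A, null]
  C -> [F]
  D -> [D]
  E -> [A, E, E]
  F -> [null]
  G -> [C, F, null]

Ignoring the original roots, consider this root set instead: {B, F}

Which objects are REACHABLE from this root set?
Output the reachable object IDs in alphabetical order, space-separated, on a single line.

Answer: A B F

Derivation:
Roots: B F
Mark B: refs=A null, marked=B
Mark F: refs=null, marked=B F
Mark A: refs=A, marked=A B F
Unmarked (collected): C D E G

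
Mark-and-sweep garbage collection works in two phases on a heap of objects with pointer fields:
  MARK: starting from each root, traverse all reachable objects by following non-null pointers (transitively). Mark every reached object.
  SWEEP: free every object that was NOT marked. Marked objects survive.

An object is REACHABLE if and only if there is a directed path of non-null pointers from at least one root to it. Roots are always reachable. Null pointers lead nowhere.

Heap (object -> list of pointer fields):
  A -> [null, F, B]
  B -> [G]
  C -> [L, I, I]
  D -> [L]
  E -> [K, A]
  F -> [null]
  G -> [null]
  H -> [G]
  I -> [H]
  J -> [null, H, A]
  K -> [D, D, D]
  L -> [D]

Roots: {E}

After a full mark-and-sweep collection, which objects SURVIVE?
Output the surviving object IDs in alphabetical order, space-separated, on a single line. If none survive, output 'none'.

Answer: A B D E F G K L

Derivation:
Roots: E
Mark E: refs=K A, marked=E
Mark K: refs=D D D, marked=E K
Mark A: refs=null F B, marked=A E K
Mark D: refs=L, marked=A D E K
Mark F: refs=null, marked=A D E F K
Mark B: refs=G, marked=A B D E F K
Mark L: refs=D, marked=A B D E F K L
Mark G: refs=null, marked=A B D E F G K L
Unmarked (collected): C H I J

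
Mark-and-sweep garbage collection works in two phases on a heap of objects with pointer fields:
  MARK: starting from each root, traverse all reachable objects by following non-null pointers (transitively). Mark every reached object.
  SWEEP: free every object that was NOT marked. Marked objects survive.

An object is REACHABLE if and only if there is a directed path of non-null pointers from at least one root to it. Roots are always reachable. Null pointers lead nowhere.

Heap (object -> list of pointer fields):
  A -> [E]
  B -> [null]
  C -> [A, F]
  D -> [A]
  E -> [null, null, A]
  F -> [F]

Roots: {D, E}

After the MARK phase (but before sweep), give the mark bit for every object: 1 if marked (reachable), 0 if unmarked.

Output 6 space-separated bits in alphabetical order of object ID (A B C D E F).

Roots: D E
Mark D: refs=A, marked=D
Mark E: refs=null null A, marked=D E
Mark A: refs=E, marked=A D E
Unmarked (collected): B C F

Answer: 1 0 0 1 1 0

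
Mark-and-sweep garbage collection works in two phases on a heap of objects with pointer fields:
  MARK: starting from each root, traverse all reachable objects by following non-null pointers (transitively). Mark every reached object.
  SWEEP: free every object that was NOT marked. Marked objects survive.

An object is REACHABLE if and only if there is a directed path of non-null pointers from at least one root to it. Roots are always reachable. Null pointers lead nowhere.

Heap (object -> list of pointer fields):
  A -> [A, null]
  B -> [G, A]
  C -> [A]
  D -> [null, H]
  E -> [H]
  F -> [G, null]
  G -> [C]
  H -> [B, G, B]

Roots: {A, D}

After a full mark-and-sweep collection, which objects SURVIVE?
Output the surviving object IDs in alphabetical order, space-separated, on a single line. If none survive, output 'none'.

Answer: A B C D G H

Derivation:
Roots: A D
Mark A: refs=A null, marked=A
Mark D: refs=null H, marked=A D
Mark H: refs=B G B, marked=A D H
Mark B: refs=G A, marked=A B D H
Mark G: refs=C, marked=A B D G H
Mark C: refs=A, marked=A B C D G H
Unmarked (collected): E F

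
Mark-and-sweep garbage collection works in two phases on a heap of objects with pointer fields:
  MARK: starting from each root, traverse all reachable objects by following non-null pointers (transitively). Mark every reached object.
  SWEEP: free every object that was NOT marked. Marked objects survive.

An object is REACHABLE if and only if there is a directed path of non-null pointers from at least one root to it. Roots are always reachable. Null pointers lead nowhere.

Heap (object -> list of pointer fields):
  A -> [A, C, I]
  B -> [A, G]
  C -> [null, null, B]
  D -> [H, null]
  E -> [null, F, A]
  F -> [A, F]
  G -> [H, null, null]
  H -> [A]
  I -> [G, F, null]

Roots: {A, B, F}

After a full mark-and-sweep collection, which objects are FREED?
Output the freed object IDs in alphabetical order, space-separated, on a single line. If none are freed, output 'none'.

Answer: D E

Derivation:
Roots: A B F
Mark A: refs=A C I, marked=A
Mark B: refs=A G, marked=A B
Mark F: refs=A F, marked=A B F
Mark C: refs=null null B, marked=A B C F
Mark I: refs=G F null, marked=A B C F I
Mark G: refs=H null null, marked=A B C F G I
Mark H: refs=A, marked=A B C F G H I
Unmarked (collected): D E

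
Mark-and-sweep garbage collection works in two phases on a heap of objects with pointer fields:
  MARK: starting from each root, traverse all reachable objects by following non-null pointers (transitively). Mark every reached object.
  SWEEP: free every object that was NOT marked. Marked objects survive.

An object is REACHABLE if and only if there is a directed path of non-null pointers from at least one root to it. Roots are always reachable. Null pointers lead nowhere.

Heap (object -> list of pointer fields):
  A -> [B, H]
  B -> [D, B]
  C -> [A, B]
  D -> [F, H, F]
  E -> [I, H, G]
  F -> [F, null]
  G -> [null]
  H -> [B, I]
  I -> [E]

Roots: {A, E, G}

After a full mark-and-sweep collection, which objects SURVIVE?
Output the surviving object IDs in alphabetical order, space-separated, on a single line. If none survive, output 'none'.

Roots: A E G
Mark A: refs=B H, marked=A
Mark E: refs=I H G, marked=A E
Mark G: refs=null, marked=A E G
Mark B: refs=D B, marked=A B E G
Mark H: refs=B I, marked=A B E G H
Mark I: refs=E, marked=A B E G H I
Mark D: refs=F H F, marked=A B D E G H I
Mark F: refs=F null, marked=A B D E F G H I
Unmarked (collected): C

Answer: A B D E F G H I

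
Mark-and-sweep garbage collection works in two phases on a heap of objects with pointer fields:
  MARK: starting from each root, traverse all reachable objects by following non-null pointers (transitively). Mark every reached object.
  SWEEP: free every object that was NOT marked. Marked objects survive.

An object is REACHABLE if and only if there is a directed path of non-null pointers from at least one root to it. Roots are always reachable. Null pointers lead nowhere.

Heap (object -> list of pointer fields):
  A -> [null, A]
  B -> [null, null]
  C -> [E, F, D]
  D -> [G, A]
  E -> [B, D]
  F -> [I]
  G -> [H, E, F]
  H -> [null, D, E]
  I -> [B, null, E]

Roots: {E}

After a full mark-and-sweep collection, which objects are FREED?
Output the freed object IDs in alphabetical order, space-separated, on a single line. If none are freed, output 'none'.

Roots: E
Mark E: refs=B D, marked=E
Mark B: refs=null null, marked=B E
Mark D: refs=G A, marked=B D E
Mark G: refs=H E F, marked=B D E G
Mark A: refs=null A, marked=A B D E G
Mark H: refs=null D E, marked=A B D E G H
Mark F: refs=I, marked=A B D E F G H
Mark I: refs=B null E, marked=A B D E F G H I
Unmarked (collected): C

Answer: C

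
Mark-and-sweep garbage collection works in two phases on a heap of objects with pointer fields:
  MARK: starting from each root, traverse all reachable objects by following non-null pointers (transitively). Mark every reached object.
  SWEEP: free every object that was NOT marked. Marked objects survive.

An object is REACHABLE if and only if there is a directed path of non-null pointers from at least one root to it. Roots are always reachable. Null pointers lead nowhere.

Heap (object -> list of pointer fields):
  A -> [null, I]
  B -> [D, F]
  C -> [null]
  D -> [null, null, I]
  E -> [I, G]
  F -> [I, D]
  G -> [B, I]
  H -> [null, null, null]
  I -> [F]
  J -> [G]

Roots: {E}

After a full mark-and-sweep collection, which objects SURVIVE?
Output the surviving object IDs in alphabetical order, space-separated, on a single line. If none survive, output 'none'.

Roots: E
Mark E: refs=I G, marked=E
Mark I: refs=F, marked=E I
Mark G: refs=B I, marked=E G I
Mark F: refs=I D, marked=E F G I
Mark B: refs=D F, marked=B E F G I
Mark D: refs=null null I, marked=B D E F G I
Unmarked (collected): A C H J

Answer: B D E F G I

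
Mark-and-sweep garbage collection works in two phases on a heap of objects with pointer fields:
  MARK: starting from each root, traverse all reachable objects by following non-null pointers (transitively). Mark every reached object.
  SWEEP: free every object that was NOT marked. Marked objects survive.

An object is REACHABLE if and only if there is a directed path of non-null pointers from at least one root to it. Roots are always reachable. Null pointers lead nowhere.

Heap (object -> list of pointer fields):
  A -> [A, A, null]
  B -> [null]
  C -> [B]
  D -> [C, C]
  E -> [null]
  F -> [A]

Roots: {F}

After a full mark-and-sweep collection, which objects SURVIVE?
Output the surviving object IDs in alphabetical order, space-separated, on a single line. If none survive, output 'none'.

Answer: A F

Derivation:
Roots: F
Mark F: refs=A, marked=F
Mark A: refs=A A null, marked=A F
Unmarked (collected): B C D E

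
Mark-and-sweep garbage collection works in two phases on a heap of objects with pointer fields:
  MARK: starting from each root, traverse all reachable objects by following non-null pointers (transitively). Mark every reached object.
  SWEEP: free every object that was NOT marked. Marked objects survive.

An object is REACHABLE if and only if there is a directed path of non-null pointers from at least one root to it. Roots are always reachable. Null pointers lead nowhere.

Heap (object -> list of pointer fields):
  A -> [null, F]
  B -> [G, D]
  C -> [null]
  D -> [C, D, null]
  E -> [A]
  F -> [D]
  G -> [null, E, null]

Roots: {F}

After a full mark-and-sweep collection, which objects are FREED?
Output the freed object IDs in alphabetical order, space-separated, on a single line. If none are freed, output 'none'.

Answer: A B E G

Derivation:
Roots: F
Mark F: refs=D, marked=F
Mark D: refs=C D null, marked=D F
Mark C: refs=null, marked=C D F
Unmarked (collected): A B E G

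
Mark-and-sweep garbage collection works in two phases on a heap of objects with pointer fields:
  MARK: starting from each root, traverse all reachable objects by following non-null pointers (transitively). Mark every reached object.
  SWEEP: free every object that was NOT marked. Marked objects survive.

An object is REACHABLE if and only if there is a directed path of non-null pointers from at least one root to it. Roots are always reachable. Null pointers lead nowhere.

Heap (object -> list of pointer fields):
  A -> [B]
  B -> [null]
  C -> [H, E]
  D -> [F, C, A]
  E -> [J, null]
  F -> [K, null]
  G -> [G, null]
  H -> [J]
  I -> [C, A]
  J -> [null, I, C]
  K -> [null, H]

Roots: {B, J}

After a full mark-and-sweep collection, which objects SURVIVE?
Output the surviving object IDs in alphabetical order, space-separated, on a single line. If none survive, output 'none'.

Roots: B J
Mark B: refs=null, marked=B
Mark J: refs=null I C, marked=B J
Mark I: refs=C A, marked=B I J
Mark C: refs=H E, marked=B C I J
Mark A: refs=B, marked=A B C I J
Mark H: refs=J, marked=A B C H I J
Mark E: refs=J null, marked=A B C E H I J
Unmarked (collected): D F G K

Answer: A B C E H I J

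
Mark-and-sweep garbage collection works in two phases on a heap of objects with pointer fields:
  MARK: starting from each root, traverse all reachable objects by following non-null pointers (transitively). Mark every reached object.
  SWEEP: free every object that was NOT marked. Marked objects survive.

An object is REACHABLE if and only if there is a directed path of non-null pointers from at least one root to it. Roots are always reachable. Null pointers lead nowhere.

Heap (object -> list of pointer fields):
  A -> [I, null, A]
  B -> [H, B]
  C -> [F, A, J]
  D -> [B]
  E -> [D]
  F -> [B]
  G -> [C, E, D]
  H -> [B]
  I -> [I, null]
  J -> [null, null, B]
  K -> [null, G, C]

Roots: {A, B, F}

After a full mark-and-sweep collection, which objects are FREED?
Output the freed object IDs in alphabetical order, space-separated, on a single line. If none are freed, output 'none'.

Roots: A B F
Mark A: refs=I null A, marked=A
Mark B: refs=H B, marked=A B
Mark F: refs=B, marked=A B F
Mark I: refs=I null, marked=A B F I
Mark H: refs=B, marked=A B F H I
Unmarked (collected): C D E G J K

Answer: C D E G J K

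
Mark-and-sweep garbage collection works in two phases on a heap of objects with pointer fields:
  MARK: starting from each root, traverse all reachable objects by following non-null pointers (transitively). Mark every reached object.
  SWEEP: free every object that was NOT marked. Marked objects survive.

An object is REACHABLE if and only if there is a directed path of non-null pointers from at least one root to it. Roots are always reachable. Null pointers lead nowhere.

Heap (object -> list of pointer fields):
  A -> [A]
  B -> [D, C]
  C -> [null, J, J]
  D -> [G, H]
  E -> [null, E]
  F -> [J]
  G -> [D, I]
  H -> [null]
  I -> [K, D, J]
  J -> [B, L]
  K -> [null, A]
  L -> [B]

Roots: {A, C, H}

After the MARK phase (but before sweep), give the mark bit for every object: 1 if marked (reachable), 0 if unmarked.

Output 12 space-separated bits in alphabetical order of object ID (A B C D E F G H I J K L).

Roots: A C H
Mark A: refs=A, marked=A
Mark C: refs=null J J, marked=A C
Mark H: refs=null, marked=A C H
Mark J: refs=B L, marked=A C H J
Mark B: refs=D C, marked=A B C H J
Mark L: refs=B, marked=A B C H J L
Mark D: refs=G H, marked=A B C D H J L
Mark G: refs=D I, marked=A B C D G H J L
Mark I: refs=K D J, marked=A B C D G H I J L
Mark K: refs=null A, marked=A B C D G H I J K L
Unmarked (collected): E F

Answer: 1 1 1 1 0 0 1 1 1 1 1 1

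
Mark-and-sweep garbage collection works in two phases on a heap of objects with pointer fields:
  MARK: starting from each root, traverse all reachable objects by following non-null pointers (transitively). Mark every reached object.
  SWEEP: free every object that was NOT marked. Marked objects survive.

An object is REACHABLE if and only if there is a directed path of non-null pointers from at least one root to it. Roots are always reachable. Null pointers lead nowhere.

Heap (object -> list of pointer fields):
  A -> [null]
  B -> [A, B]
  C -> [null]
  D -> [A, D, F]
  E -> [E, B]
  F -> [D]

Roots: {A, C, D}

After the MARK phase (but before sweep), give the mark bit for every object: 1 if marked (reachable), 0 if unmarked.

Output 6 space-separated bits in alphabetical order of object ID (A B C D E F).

Roots: A C D
Mark A: refs=null, marked=A
Mark C: refs=null, marked=A C
Mark D: refs=A D F, marked=A C D
Mark F: refs=D, marked=A C D F
Unmarked (collected): B E

Answer: 1 0 1 1 0 1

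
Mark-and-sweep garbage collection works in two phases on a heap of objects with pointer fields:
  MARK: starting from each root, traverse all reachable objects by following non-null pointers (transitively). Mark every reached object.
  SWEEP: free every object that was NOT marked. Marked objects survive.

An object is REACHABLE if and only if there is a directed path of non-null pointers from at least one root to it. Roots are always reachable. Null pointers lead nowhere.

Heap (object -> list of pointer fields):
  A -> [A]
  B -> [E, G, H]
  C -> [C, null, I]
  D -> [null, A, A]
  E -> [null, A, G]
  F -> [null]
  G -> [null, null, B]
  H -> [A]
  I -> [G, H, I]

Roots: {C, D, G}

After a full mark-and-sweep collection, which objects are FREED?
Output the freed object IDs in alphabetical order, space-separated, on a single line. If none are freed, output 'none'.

Roots: C D G
Mark C: refs=C null I, marked=C
Mark D: refs=null A A, marked=C D
Mark G: refs=null null B, marked=C D G
Mark I: refs=G H I, marked=C D G I
Mark A: refs=A, marked=A C D G I
Mark B: refs=E G H, marked=A B C D G I
Mark H: refs=A, marked=A B C D G H I
Mark E: refs=null A G, marked=A B C D E G H I
Unmarked (collected): F

Answer: F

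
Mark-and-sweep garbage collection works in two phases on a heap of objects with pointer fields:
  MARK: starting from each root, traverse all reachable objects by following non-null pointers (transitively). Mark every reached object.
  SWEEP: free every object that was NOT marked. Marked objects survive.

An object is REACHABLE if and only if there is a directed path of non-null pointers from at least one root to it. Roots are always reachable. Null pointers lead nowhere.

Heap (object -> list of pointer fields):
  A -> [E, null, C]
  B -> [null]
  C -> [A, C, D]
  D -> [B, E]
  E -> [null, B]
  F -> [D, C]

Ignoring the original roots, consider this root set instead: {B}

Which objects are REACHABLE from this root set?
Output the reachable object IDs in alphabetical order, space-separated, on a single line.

Answer: B

Derivation:
Roots: B
Mark B: refs=null, marked=B
Unmarked (collected): A C D E F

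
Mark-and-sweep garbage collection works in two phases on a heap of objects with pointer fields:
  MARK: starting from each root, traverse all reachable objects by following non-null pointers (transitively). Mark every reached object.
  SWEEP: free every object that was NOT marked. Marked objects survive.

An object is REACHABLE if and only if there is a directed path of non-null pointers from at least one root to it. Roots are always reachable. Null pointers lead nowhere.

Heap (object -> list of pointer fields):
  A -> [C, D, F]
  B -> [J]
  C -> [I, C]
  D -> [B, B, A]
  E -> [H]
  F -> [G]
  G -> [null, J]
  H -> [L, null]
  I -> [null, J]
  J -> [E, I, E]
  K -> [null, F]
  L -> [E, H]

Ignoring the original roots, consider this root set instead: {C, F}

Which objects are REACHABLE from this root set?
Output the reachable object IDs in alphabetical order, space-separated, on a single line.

Answer: C E F G H I J L

Derivation:
Roots: C F
Mark C: refs=I C, marked=C
Mark F: refs=G, marked=C F
Mark I: refs=null J, marked=C F I
Mark G: refs=null J, marked=C F G I
Mark J: refs=E I E, marked=C F G I J
Mark E: refs=H, marked=C E F G I J
Mark H: refs=L null, marked=C E F G H I J
Mark L: refs=E H, marked=C E F G H I J L
Unmarked (collected): A B D K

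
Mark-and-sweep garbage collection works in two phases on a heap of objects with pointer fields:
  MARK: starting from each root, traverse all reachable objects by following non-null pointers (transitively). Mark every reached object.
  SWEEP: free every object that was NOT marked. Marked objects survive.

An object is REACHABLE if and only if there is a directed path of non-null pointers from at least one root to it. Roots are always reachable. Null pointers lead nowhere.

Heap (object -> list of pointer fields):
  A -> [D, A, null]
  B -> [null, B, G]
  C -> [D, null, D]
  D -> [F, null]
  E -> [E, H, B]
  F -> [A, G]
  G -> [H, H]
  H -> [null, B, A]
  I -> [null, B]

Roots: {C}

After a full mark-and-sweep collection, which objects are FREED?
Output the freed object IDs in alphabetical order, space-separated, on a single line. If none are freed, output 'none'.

Roots: C
Mark C: refs=D null D, marked=C
Mark D: refs=F null, marked=C D
Mark F: refs=A G, marked=C D F
Mark A: refs=D A null, marked=A C D F
Mark G: refs=H H, marked=A C D F G
Mark H: refs=null B A, marked=A C D F G H
Mark B: refs=null B G, marked=A B C D F G H
Unmarked (collected): E I

Answer: E I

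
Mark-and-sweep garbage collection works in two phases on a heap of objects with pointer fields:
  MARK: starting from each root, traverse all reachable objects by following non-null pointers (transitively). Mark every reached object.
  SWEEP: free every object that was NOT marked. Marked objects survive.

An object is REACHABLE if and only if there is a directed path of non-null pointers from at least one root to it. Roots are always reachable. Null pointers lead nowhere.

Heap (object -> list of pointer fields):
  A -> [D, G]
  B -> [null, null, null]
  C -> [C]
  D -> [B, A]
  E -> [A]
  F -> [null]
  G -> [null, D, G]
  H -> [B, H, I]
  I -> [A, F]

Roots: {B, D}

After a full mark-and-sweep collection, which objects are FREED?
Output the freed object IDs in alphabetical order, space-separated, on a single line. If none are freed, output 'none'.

Answer: C E F H I

Derivation:
Roots: B D
Mark B: refs=null null null, marked=B
Mark D: refs=B A, marked=B D
Mark A: refs=D G, marked=A B D
Mark G: refs=null D G, marked=A B D G
Unmarked (collected): C E F H I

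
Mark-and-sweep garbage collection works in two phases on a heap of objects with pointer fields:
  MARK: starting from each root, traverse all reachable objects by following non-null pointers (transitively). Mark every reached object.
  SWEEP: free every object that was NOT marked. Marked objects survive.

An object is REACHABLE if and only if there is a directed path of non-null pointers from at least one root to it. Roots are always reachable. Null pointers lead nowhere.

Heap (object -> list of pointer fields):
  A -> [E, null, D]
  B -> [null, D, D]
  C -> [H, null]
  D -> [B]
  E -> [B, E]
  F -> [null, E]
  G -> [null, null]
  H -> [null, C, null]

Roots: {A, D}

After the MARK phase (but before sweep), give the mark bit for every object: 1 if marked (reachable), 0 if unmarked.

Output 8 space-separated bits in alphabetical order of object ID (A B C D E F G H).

Answer: 1 1 0 1 1 0 0 0

Derivation:
Roots: A D
Mark A: refs=E null D, marked=A
Mark D: refs=B, marked=A D
Mark E: refs=B E, marked=A D E
Mark B: refs=null D D, marked=A B D E
Unmarked (collected): C F G H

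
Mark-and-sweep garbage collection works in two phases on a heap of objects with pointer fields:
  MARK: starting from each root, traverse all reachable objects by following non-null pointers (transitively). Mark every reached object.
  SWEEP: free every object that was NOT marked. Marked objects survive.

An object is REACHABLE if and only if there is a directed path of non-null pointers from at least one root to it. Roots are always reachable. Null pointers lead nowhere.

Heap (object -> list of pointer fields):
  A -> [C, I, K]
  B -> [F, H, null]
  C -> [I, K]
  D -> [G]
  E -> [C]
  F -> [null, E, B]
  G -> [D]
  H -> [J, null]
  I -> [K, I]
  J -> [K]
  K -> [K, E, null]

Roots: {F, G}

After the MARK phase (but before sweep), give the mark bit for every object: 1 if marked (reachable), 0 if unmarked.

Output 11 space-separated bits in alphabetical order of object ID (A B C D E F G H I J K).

Roots: F G
Mark F: refs=null E B, marked=F
Mark G: refs=D, marked=F G
Mark E: refs=C, marked=E F G
Mark B: refs=F H null, marked=B E F G
Mark D: refs=G, marked=B D E F G
Mark C: refs=I K, marked=B C D E F G
Mark H: refs=J null, marked=B C D E F G H
Mark I: refs=K I, marked=B C D E F G H I
Mark K: refs=K E null, marked=B C D E F G H I K
Mark J: refs=K, marked=B C D E F G H I J K
Unmarked (collected): A

Answer: 0 1 1 1 1 1 1 1 1 1 1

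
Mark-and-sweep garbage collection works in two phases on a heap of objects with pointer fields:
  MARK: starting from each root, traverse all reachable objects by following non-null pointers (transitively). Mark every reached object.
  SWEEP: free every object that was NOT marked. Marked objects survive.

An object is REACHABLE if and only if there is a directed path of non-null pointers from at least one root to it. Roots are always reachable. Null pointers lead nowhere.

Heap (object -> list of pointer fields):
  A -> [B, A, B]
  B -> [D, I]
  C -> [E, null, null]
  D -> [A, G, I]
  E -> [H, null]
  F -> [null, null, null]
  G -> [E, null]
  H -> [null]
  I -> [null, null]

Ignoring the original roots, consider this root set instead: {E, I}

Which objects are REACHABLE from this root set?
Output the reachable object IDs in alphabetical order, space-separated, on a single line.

Answer: E H I

Derivation:
Roots: E I
Mark E: refs=H null, marked=E
Mark I: refs=null null, marked=E I
Mark H: refs=null, marked=E H I
Unmarked (collected): A B C D F G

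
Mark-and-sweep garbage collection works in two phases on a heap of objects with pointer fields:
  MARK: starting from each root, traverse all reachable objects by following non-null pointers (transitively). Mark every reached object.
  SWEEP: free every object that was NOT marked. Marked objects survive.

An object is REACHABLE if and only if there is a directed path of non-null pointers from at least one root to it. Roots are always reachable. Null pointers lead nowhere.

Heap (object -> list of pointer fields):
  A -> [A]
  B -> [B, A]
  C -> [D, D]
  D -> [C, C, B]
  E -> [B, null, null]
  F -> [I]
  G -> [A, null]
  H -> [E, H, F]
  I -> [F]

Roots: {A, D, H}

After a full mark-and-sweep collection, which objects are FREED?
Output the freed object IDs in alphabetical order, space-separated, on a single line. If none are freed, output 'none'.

Roots: A D H
Mark A: refs=A, marked=A
Mark D: refs=C C B, marked=A D
Mark H: refs=E H F, marked=A D H
Mark C: refs=D D, marked=A C D H
Mark B: refs=B A, marked=A B C D H
Mark E: refs=B null null, marked=A B C D E H
Mark F: refs=I, marked=A B C D E F H
Mark I: refs=F, marked=A B C D E F H I
Unmarked (collected): G

Answer: G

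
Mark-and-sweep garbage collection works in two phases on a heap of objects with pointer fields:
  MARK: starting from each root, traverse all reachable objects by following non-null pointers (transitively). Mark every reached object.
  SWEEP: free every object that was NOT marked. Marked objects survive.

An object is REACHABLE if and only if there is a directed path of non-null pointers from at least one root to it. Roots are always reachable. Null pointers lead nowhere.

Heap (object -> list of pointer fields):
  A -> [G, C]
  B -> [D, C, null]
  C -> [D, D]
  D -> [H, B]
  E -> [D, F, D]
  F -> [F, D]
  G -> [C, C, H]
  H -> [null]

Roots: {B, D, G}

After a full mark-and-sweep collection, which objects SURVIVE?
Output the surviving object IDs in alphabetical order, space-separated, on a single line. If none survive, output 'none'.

Roots: B D G
Mark B: refs=D C null, marked=B
Mark D: refs=H B, marked=B D
Mark G: refs=C C H, marked=B D G
Mark C: refs=D D, marked=B C D G
Mark H: refs=null, marked=B C D G H
Unmarked (collected): A E F

Answer: B C D G H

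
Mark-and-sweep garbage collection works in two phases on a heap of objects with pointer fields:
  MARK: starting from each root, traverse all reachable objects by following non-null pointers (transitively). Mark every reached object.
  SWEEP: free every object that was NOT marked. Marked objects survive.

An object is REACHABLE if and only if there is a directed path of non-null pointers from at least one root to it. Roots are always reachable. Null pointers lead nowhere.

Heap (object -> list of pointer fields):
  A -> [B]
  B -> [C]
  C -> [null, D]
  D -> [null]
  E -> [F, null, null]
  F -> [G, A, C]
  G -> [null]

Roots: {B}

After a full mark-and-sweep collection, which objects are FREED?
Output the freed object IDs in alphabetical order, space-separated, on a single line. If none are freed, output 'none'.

Answer: A E F G

Derivation:
Roots: B
Mark B: refs=C, marked=B
Mark C: refs=null D, marked=B C
Mark D: refs=null, marked=B C D
Unmarked (collected): A E F G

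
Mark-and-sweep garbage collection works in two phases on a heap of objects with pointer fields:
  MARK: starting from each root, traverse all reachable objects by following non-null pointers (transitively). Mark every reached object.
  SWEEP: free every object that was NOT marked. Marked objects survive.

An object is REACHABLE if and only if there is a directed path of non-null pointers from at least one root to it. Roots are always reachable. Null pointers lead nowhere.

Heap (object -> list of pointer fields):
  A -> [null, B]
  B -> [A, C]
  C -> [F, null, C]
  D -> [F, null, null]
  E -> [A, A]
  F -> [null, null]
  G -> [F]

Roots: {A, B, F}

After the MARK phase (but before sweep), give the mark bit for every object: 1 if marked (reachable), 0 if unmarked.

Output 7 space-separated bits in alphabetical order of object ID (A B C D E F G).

Roots: A B F
Mark A: refs=null B, marked=A
Mark B: refs=A C, marked=A B
Mark F: refs=null null, marked=A B F
Mark C: refs=F null C, marked=A B C F
Unmarked (collected): D E G

Answer: 1 1 1 0 0 1 0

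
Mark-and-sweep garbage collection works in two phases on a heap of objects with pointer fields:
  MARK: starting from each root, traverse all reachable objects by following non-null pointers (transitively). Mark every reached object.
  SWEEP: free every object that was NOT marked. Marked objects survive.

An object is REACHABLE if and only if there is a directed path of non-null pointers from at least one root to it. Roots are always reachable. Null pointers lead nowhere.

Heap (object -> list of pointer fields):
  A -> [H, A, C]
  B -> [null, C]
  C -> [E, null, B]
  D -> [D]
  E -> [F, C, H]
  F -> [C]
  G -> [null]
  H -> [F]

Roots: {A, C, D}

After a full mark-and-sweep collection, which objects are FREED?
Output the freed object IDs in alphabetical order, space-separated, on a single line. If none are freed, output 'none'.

Answer: G

Derivation:
Roots: A C D
Mark A: refs=H A C, marked=A
Mark C: refs=E null B, marked=A C
Mark D: refs=D, marked=A C D
Mark H: refs=F, marked=A C D H
Mark E: refs=F C H, marked=A C D E H
Mark B: refs=null C, marked=A B C D E H
Mark F: refs=C, marked=A B C D E F H
Unmarked (collected): G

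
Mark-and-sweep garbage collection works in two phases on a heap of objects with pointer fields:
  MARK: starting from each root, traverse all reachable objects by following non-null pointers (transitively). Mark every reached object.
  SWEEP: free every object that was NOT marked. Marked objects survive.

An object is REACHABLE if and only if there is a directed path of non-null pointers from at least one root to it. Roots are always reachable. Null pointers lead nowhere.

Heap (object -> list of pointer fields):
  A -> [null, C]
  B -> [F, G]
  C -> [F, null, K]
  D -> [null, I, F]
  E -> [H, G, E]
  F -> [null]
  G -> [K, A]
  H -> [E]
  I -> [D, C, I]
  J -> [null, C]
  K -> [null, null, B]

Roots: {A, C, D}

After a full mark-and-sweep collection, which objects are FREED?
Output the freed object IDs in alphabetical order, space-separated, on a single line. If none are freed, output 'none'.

Answer: E H J

Derivation:
Roots: A C D
Mark A: refs=null C, marked=A
Mark C: refs=F null K, marked=A C
Mark D: refs=null I F, marked=A C D
Mark F: refs=null, marked=A C D F
Mark K: refs=null null B, marked=A C D F K
Mark I: refs=D C I, marked=A C D F I K
Mark B: refs=F G, marked=A B C D F I K
Mark G: refs=K A, marked=A B C D F G I K
Unmarked (collected): E H J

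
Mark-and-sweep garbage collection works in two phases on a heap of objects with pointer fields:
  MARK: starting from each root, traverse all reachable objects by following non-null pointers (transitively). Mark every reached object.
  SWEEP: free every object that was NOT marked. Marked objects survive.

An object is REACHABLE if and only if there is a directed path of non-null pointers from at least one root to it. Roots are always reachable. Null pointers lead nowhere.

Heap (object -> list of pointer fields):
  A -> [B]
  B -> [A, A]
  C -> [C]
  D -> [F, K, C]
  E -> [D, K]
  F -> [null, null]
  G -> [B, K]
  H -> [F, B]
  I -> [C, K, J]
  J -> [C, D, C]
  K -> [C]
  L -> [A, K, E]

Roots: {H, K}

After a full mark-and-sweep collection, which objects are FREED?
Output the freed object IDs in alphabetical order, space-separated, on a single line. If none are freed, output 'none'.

Roots: H K
Mark H: refs=F B, marked=H
Mark K: refs=C, marked=H K
Mark F: refs=null null, marked=F H K
Mark B: refs=A A, marked=B F H K
Mark C: refs=C, marked=B C F H K
Mark A: refs=B, marked=A B C F H K
Unmarked (collected): D E G I J L

Answer: D E G I J L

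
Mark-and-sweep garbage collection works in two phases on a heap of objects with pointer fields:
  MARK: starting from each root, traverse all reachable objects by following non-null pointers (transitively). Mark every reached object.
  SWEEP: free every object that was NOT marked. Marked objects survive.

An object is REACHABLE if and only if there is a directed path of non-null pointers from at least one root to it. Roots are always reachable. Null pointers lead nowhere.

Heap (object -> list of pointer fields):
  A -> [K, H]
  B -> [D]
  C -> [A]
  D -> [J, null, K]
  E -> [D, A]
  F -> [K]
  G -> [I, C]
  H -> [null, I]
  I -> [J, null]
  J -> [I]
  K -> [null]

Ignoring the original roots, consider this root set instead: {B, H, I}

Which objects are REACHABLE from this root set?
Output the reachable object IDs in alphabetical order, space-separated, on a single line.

Roots: B H I
Mark B: refs=D, marked=B
Mark H: refs=null I, marked=B H
Mark I: refs=J null, marked=B H I
Mark D: refs=J null K, marked=B D H I
Mark J: refs=I, marked=B D H I J
Mark K: refs=null, marked=B D H I J K
Unmarked (collected): A C E F G

Answer: B D H I J K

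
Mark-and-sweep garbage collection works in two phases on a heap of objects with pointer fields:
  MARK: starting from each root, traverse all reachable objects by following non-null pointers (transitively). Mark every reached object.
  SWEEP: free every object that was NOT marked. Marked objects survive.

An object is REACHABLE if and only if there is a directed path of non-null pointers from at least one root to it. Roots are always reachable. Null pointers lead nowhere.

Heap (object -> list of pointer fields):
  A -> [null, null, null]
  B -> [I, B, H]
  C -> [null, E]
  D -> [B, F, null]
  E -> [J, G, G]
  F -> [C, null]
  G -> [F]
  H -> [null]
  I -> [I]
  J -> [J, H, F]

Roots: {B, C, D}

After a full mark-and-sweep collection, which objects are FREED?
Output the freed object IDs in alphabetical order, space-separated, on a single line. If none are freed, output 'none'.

Roots: B C D
Mark B: refs=I B H, marked=B
Mark C: refs=null E, marked=B C
Mark D: refs=B F null, marked=B C D
Mark I: refs=I, marked=B C D I
Mark H: refs=null, marked=B C D H I
Mark E: refs=J G G, marked=B C D E H I
Mark F: refs=C null, marked=B C D E F H I
Mark J: refs=J H F, marked=B C D E F H I J
Mark G: refs=F, marked=B C D E F G H I J
Unmarked (collected): A

Answer: A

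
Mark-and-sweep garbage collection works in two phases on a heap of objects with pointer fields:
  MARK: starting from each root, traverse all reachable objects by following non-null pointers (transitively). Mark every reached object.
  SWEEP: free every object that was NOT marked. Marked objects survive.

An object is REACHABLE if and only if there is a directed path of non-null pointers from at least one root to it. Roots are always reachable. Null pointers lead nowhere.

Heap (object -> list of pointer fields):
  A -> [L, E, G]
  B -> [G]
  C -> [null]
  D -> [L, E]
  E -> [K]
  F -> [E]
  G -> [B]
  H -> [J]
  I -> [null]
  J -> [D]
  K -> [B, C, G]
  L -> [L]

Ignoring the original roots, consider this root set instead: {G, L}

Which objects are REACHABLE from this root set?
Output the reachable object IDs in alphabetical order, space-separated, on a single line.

Roots: G L
Mark G: refs=B, marked=G
Mark L: refs=L, marked=G L
Mark B: refs=G, marked=B G L
Unmarked (collected): A C D E F H I J K

Answer: B G L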